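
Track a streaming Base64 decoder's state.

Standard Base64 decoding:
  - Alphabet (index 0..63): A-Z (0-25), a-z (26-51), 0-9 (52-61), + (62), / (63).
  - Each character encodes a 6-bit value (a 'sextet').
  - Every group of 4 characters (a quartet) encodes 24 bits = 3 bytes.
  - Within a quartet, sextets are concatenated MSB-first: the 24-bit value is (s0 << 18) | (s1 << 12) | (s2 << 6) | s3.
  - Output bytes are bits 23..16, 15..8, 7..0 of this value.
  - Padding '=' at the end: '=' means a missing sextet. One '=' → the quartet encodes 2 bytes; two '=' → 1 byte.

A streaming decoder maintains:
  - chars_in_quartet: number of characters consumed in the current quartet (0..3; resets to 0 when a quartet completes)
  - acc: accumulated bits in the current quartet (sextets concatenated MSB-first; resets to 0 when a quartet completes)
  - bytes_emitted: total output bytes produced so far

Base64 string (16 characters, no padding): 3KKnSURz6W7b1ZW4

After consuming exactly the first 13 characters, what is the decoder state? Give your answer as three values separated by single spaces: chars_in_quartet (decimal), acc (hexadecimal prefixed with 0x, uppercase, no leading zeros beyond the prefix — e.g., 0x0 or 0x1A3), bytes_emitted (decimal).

Answer: 1 0x35 9

Derivation:
After char 0 ('3'=55): chars_in_quartet=1 acc=0x37 bytes_emitted=0
After char 1 ('K'=10): chars_in_quartet=2 acc=0xDCA bytes_emitted=0
After char 2 ('K'=10): chars_in_quartet=3 acc=0x3728A bytes_emitted=0
After char 3 ('n'=39): chars_in_quartet=4 acc=0xDCA2A7 -> emit DC A2 A7, reset; bytes_emitted=3
After char 4 ('S'=18): chars_in_quartet=1 acc=0x12 bytes_emitted=3
After char 5 ('U'=20): chars_in_quartet=2 acc=0x494 bytes_emitted=3
After char 6 ('R'=17): chars_in_quartet=3 acc=0x12511 bytes_emitted=3
After char 7 ('z'=51): chars_in_quartet=4 acc=0x494473 -> emit 49 44 73, reset; bytes_emitted=6
After char 8 ('6'=58): chars_in_quartet=1 acc=0x3A bytes_emitted=6
After char 9 ('W'=22): chars_in_quartet=2 acc=0xE96 bytes_emitted=6
After char 10 ('7'=59): chars_in_quartet=3 acc=0x3A5BB bytes_emitted=6
After char 11 ('b'=27): chars_in_quartet=4 acc=0xE96EDB -> emit E9 6E DB, reset; bytes_emitted=9
After char 12 ('1'=53): chars_in_quartet=1 acc=0x35 bytes_emitted=9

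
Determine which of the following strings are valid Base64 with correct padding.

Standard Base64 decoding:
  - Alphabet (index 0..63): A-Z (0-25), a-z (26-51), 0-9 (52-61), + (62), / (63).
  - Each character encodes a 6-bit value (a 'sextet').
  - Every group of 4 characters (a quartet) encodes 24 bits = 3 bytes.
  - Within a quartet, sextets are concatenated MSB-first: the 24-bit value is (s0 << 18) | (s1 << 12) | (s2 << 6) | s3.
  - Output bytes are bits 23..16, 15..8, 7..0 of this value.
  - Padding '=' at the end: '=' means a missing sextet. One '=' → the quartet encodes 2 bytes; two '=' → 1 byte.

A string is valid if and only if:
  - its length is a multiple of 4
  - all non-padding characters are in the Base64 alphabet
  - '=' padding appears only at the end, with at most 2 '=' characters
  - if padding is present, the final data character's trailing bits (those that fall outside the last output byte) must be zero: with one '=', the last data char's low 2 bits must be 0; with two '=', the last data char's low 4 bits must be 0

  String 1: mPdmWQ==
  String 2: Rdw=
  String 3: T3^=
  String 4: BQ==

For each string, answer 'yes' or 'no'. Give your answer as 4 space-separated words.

Answer: yes yes no yes

Derivation:
String 1: 'mPdmWQ==' → valid
String 2: 'Rdw=' → valid
String 3: 'T3^=' → invalid (bad char(s): ['^'])
String 4: 'BQ==' → valid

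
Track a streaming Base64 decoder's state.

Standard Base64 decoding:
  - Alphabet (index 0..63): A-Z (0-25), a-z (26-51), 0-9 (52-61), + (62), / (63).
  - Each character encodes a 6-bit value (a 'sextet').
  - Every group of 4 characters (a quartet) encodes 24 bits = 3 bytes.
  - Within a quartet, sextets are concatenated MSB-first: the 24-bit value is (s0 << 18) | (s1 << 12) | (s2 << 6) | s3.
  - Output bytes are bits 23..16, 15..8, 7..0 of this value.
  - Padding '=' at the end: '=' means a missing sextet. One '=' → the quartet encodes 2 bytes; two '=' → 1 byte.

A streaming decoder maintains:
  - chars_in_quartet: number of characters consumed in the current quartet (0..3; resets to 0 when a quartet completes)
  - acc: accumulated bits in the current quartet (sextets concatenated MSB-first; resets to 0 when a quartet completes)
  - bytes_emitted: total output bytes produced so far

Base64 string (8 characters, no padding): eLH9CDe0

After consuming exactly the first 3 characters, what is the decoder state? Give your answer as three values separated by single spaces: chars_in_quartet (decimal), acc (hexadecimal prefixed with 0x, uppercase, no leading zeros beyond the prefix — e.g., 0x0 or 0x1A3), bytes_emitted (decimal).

Answer: 3 0x1E2C7 0

Derivation:
After char 0 ('e'=30): chars_in_quartet=1 acc=0x1E bytes_emitted=0
After char 1 ('L'=11): chars_in_quartet=2 acc=0x78B bytes_emitted=0
After char 2 ('H'=7): chars_in_quartet=3 acc=0x1E2C7 bytes_emitted=0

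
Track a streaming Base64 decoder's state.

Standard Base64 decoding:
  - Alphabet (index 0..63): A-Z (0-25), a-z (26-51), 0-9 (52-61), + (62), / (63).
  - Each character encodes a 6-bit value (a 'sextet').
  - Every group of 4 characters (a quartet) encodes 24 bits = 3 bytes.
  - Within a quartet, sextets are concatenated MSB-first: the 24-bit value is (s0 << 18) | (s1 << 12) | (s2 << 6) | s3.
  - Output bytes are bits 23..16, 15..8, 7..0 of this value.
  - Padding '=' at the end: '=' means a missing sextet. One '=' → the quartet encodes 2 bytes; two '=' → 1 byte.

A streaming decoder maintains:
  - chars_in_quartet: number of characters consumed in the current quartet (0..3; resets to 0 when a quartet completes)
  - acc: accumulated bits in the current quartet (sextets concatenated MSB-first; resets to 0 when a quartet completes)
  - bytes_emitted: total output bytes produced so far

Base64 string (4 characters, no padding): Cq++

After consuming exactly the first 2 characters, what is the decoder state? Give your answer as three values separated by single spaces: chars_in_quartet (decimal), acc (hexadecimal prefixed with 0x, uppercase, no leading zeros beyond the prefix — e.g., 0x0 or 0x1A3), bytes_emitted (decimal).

After char 0 ('C'=2): chars_in_quartet=1 acc=0x2 bytes_emitted=0
After char 1 ('q'=42): chars_in_quartet=2 acc=0xAA bytes_emitted=0

Answer: 2 0xAA 0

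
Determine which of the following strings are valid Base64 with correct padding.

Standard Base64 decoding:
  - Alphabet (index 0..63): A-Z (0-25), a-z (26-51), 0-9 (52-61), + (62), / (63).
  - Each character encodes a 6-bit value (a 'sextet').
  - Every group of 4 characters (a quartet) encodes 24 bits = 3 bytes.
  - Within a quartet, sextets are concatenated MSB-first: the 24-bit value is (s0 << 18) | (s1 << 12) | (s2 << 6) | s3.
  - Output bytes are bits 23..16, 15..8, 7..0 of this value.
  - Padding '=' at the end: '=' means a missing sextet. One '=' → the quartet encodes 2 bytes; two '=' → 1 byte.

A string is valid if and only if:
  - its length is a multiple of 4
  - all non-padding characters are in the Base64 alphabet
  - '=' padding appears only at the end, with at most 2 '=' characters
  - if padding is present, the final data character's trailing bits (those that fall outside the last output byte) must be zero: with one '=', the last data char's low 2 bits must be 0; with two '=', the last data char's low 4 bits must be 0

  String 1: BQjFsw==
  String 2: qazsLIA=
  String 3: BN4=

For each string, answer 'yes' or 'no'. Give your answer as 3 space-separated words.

String 1: 'BQjFsw==' → valid
String 2: 'qazsLIA=' → valid
String 3: 'BN4=' → valid

Answer: yes yes yes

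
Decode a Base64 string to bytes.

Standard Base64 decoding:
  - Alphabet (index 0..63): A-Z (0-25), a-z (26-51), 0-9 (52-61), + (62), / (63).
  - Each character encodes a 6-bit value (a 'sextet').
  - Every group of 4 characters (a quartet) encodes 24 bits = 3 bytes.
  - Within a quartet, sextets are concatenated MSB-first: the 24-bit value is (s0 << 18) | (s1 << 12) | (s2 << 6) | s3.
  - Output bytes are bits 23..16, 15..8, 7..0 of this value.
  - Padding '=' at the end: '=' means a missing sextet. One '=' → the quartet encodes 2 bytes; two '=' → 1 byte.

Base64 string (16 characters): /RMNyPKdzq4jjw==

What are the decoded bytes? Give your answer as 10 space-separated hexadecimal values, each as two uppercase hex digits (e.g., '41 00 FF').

After char 0 ('/'=63): chars_in_quartet=1 acc=0x3F bytes_emitted=0
After char 1 ('R'=17): chars_in_quartet=2 acc=0xFD1 bytes_emitted=0
After char 2 ('M'=12): chars_in_quartet=3 acc=0x3F44C bytes_emitted=0
After char 3 ('N'=13): chars_in_quartet=4 acc=0xFD130D -> emit FD 13 0D, reset; bytes_emitted=3
After char 4 ('y'=50): chars_in_quartet=1 acc=0x32 bytes_emitted=3
After char 5 ('P'=15): chars_in_quartet=2 acc=0xC8F bytes_emitted=3
After char 6 ('K'=10): chars_in_quartet=3 acc=0x323CA bytes_emitted=3
After char 7 ('d'=29): chars_in_quartet=4 acc=0xC8F29D -> emit C8 F2 9D, reset; bytes_emitted=6
After char 8 ('z'=51): chars_in_quartet=1 acc=0x33 bytes_emitted=6
After char 9 ('q'=42): chars_in_quartet=2 acc=0xCEA bytes_emitted=6
After char 10 ('4'=56): chars_in_quartet=3 acc=0x33AB8 bytes_emitted=6
After char 11 ('j'=35): chars_in_quartet=4 acc=0xCEAE23 -> emit CE AE 23, reset; bytes_emitted=9
After char 12 ('j'=35): chars_in_quartet=1 acc=0x23 bytes_emitted=9
After char 13 ('w'=48): chars_in_quartet=2 acc=0x8F0 bytes_emitted=9
Padding '==': partial quartet acc=0x8F0 -> emit 8F; bytes_emitted=10

Answer: FD 13 0D C8 F2 9D CE AE 23 8F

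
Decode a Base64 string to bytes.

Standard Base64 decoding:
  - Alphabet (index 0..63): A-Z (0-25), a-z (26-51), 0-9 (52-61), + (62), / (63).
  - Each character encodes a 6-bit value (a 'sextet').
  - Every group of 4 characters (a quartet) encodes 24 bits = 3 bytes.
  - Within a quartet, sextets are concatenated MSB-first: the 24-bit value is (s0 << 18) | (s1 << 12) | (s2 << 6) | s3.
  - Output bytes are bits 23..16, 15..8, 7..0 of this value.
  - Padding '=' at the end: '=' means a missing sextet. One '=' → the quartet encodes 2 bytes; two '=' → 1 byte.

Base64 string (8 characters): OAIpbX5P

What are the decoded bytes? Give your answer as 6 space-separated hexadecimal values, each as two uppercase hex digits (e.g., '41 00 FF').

Answer: 38 02 29 6D 7E 4F

Derivation:
After char 0 ('O'=14): chars_in_quartet=1 acc=0xE bytes_emitted=0
After char 1 ('A'=0): chars_in_quartet=2 acc=0x380 bytes_emitted=0
After char 2 ('I'=8): chars_in_quartet=3 acc=0xE008 bytes_emitted=0
After char 3 ('p'=41): chars_in_quartet=4 acc=0x380229 -> emit 38 02 29, reset; bytes_emitted=3
After char 4 ('b'=27): chars_in_quartet=1 acc=0x1B bytes_emitted=3
After char 5 ('X'=23): chars_in_quartet=2 acc=0x6D7 bytes_emitted=3
After char 6 ('5'=57): chars_in_quartet=3 acc=0x1B5F9 bytes_emitted=3
After char 7 ('P'=15): chars_in_quartet=4 acc=0x6D7E4F -> emit 6D 7E 4F, reset; bytes_emitted=6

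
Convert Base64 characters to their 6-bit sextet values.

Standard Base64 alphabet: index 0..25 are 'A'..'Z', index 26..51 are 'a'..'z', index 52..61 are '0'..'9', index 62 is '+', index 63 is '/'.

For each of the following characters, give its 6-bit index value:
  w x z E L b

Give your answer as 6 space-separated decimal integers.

Answer: 48 49 51 4 11 27

Derivation:
'w': a..z range, 26 + ord('w') − ord('a') = 48
'x': a..z range, 26 + ord('x') − ord('a') = 49
'z': a..z range, 26 + ord('z') − ord('a') = 51
'E': A..Z range, ord('E') − ord('A') = 4
'L': A..Z range, ord('L') − ord('A') = 11
'b': a..z range, 26 + ord('b') − ord('a') = 27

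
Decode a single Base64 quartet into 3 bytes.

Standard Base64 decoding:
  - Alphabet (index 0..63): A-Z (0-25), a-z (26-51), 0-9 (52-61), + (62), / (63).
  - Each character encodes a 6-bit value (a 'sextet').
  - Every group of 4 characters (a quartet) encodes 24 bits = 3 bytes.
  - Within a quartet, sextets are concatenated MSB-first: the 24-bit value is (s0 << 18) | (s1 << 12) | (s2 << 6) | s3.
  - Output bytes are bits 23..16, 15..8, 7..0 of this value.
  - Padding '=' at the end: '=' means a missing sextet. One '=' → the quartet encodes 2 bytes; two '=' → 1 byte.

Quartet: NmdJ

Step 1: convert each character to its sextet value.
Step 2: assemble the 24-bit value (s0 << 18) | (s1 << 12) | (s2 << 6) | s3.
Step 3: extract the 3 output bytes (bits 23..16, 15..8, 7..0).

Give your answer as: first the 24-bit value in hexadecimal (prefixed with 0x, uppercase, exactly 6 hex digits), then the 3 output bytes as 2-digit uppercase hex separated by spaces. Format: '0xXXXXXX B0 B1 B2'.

Sextets: N=13, m=38, d=29, J=9
24-bit: (13<<18) | (38<<12) | (29<<6) | 9
      = 0x340000 | 0x026000 | 0x000740 | 0x000009
      = 0x366749
Bytes: (v>>16)&0xFF=36, (v>>8)&0xFF=67, v&0xFF=49

Answer: 0x366749 36 67 49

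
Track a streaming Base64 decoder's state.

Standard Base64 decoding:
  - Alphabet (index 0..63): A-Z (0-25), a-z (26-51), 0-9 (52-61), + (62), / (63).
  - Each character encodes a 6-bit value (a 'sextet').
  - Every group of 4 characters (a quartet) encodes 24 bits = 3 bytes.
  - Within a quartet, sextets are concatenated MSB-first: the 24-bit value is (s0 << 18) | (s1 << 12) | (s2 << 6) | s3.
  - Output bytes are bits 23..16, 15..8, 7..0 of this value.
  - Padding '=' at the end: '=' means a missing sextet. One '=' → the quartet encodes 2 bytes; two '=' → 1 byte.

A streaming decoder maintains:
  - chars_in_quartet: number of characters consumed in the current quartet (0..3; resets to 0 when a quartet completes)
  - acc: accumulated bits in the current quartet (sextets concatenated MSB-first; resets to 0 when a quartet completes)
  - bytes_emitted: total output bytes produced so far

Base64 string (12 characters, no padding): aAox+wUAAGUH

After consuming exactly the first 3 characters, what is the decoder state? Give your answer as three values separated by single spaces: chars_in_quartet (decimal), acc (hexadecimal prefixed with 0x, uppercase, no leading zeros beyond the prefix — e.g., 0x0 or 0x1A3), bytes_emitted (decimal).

Answer: 3 0x1A028 0

Derivation:
After char 0 ('a'=26): chars_in_quartet=1 acc=0x1A bytes_emitted=0
After char 1 ('A'=0): chars_in_quartet=2 acc=0x680 bytes_emitted=0
After char 2 ('o'=40): chars_in_quartet=3 acc=0x1A028 bytes_emitted=0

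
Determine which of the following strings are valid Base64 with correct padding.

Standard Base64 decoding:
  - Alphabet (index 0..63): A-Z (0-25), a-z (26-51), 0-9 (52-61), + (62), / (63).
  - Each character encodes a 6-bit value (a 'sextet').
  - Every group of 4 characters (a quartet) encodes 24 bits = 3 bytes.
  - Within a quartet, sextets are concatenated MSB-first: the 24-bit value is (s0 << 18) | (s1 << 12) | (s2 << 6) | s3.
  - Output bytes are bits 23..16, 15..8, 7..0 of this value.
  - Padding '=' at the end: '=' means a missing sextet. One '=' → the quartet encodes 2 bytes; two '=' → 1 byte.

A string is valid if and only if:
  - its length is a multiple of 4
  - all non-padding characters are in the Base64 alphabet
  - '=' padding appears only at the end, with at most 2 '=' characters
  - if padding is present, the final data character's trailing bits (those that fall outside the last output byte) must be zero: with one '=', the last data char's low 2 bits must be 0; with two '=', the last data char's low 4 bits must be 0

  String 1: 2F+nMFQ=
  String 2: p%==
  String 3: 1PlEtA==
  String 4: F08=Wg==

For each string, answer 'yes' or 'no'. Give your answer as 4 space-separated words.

String 1: '2F+nMFQ=' → valid
String 2: 'p%==' → invalid (bad char(s): ['%'])
String 3: '1PlEtA==' → valid
String 4: 'F08=Wg==' → invalid (bad char(s): ['=']; '=' in middle)

Answer: yes no yes no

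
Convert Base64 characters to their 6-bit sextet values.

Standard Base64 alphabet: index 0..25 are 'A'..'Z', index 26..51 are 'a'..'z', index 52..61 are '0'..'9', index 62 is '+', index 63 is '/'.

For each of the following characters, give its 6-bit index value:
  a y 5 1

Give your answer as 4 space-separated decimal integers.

'a': a..z range, 26 + ord('a') − ord('a') = 26
'y': a..z range, 26 + ord('y') − ord('a') = 50
'5': 0..9 range, 52 + ord('5') − ord('0') = 57
'1': 0..9 range, 52 + ord('1') − ord('0') = 53

Answer: 26 50 57 53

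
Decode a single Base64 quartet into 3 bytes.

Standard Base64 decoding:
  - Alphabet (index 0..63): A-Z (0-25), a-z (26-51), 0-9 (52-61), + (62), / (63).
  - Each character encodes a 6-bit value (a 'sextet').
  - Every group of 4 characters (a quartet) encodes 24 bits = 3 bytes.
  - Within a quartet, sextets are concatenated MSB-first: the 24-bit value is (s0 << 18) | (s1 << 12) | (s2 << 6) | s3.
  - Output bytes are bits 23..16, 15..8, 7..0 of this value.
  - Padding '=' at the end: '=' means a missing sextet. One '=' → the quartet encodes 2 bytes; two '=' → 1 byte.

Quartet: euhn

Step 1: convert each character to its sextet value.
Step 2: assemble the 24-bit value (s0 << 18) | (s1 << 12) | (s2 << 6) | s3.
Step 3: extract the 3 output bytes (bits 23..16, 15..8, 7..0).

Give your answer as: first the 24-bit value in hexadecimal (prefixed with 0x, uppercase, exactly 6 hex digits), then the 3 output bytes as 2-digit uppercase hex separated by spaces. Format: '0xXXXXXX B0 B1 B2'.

Answer: 0x7AE867 7A E8 67

Derivation:
Sextets: e=30, u=46, h=33, n=39
24-bit: (30<<18) | (46<<12) | (33<<6) | 39
      = 0x780000 | 0x02E000 | 0x000840 | 0x000027
      = 0x7AE867
Bytes: (v>>16)&0xFF=7A, (v>>8)&0xFF=E8, v&0xFF=67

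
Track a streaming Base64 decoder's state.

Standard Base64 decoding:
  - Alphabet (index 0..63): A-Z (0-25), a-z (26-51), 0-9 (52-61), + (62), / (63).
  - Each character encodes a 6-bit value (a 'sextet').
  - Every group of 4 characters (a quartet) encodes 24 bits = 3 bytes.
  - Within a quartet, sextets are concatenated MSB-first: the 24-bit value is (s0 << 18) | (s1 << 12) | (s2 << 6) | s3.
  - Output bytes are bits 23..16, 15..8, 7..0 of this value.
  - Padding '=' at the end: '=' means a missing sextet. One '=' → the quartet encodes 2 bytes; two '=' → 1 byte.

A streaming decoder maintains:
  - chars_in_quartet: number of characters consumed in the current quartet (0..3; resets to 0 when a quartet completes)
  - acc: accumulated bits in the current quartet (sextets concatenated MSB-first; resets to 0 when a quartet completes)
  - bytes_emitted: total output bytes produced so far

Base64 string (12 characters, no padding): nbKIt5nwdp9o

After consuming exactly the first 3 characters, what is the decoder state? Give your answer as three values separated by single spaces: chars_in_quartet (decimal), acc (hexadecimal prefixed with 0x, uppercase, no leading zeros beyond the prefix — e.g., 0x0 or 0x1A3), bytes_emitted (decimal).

Answer: 3 0x276CA 0

Derivation:
After char 0 ('n'=39): chars_in_quartet=1 acc=0x27 bytes_emitted=0
After char 1 ('b'=27): chars_in_quartet=2 acc=0x9DB bytes_emitted=0
After char 2 ('K'=10): chars_in_quartet=3 acc=0x276CA bytes_emitted=0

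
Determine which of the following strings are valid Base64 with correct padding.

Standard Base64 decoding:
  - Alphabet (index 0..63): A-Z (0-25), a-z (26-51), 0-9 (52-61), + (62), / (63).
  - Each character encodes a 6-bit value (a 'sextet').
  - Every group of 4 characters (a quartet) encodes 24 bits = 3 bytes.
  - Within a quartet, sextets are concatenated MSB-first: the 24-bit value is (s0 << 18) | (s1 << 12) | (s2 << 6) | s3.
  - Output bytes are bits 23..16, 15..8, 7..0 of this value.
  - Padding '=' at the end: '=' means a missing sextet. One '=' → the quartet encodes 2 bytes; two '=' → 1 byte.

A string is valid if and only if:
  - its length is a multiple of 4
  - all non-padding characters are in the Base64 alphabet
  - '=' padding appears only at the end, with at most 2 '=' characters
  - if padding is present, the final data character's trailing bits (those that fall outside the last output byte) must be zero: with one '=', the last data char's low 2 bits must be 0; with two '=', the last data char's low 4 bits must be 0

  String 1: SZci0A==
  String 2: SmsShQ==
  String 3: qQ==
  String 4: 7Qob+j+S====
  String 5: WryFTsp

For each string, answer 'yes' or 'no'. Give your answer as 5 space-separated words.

String 1: 'SZci0A==' → valid
String 2: 'SmsShQ==' → valid
String 3: 'qQ==' → valid
String 4: '7Qob+j+S====' → invalid (4 pad chars (max 2))
String 5: 'WryFTsp' → invalid (len=7 not mult of 4)

Answer: yes yes yes no no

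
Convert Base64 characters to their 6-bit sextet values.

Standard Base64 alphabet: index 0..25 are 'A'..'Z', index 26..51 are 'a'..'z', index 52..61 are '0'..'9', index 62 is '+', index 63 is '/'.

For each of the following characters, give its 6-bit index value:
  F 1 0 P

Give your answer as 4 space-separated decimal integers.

Answer: 5 53 52 15

Derivation:
'F': A..Z range, ord('F') − ord('A') = 5
'1': 0..9 range, 52 + ord('1') − ord('0') = 53
'0': 0..9 range, 52 + ord('0') − ord('0') = 52
'P': A..Z range, ord('P') − ord('A') = 15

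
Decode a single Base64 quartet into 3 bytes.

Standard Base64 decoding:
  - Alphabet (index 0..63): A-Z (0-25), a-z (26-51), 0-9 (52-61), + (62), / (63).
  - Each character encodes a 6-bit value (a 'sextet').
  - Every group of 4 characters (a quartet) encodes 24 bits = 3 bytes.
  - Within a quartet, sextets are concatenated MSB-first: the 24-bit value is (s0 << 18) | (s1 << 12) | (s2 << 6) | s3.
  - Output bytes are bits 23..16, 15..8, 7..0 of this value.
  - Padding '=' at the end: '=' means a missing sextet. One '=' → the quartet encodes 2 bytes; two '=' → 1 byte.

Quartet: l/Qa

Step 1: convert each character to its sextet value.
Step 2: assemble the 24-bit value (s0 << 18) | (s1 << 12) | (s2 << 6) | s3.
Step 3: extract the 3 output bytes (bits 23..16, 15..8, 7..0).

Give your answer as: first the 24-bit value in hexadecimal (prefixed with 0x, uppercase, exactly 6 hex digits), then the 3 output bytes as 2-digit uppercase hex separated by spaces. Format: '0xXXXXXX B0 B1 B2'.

Sextets: l=37, /=63, Q=16, a=26
24-bit: (37<<18) | (63<<12) | (16<<6) | 26
      = 0x940000 | 0x03F000 | 0x000400 | 0x00001A
      = 0x97F41A
Bytes: (v>>16)&0xFF=97, (v>>8)&0xFF=F4, v&0xFF=1A

Answer: 0x97F41A 97 F4 1A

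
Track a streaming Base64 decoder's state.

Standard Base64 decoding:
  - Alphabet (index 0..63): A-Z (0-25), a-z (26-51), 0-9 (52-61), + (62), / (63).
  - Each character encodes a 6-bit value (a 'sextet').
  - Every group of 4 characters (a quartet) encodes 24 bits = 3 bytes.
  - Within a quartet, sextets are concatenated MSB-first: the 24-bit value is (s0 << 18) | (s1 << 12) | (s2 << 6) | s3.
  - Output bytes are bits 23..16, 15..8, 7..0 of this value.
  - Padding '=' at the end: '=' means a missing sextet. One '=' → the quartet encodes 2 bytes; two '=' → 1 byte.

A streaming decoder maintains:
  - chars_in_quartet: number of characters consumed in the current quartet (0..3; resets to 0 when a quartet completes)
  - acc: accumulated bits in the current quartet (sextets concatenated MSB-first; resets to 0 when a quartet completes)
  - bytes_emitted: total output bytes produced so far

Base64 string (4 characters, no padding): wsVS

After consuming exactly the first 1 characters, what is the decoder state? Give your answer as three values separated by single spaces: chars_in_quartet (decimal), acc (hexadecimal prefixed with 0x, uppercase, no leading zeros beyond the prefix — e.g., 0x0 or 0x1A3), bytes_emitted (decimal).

After char 0 ('w'=48): chars_in_quartet=1 acc=0x30 bytes_emitted=0

Answer: 1 0x30 0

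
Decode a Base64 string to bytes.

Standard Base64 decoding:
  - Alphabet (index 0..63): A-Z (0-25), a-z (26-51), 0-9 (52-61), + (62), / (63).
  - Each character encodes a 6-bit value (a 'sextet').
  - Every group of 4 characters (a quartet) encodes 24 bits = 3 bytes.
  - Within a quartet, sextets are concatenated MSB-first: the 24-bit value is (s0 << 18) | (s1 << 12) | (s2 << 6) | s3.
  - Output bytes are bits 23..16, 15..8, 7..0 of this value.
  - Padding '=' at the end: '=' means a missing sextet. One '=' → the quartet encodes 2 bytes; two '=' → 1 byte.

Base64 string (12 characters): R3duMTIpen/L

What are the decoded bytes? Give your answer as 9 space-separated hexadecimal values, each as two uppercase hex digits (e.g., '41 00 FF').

Answer: 47 77 6E 31 32 29 7A 7F CB

Derivation:
After char 0 ('R'=17): chars_in_quartet=1 acc=0x11 bytes_emitted=0
After char 1 ('3'=55): chars_in_quartet=2 acc=0x477 bytes_emitted=0
After char 2 ('d'=29): chars_in_quartet=3 acc=0x11DDD bytes_emitted=0
After char 3 ('u'=46): chars_in_quartet=4 acc=0x47776E -> emit 47 77 6E, reset; bytes_emitted=3
After char 4 ('M'=12): chars_in_quartet=1 acc=0xC bytes_emitted=3
After char 5 ('T'=19): chars_in_quartet=2 acc=0x313 bytes_emitted=3
After char 6 ('I'=8): chars_in_quartet=3 acc=0xC4C8 bytes_emitted=3
After char 7 ('p'=41): chars_in_quartet=4 acc=0x313229 -> emit 31 32 29, reset; bytes_emitted=6
After char 8 ('e'=30): chars_in_quartet=1 acc=0x1E bytes_emitted=6
After char 9 ('n'=39): chars_in_quartet=2 acc=0x7A7 bytes_emitted=6
After char 10 ('/'=63): chars_in_quartet=3 acc=0x1E9FF bytes_emitted=6
After char 11 ('L'=11): chars_in_quartet=4 acc=0x7A7FCB -> emit 7A 7F CB, reset; bytes_emitted=9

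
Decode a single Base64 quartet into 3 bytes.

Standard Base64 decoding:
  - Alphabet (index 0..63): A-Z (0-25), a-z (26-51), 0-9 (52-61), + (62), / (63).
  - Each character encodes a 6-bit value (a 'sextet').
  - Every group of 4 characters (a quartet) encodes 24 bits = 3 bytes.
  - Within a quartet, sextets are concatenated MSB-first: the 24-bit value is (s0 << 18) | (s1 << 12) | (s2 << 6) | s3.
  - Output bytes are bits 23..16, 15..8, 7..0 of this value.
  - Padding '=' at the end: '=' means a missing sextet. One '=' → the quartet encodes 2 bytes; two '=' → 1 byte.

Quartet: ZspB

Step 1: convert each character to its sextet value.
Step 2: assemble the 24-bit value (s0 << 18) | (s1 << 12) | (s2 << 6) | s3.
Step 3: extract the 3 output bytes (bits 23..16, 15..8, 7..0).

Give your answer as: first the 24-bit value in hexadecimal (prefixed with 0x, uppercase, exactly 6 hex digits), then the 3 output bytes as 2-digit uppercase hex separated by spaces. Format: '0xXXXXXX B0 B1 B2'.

Answer: 0x66CA41 66 CA 41

Derivation:
Sextets: Z=25, s=44, p=41, B=1
24-bit: (25<<18) | (44<<12) | (41<<6) | 1
      = 0x640000 | 0x02C000 | 0x000A40 | 0x000001
      = 0x66CA41
Bytes: (v>>16)&0xFF=66, (v>>8)&0xFF=CA, v&0xFF=41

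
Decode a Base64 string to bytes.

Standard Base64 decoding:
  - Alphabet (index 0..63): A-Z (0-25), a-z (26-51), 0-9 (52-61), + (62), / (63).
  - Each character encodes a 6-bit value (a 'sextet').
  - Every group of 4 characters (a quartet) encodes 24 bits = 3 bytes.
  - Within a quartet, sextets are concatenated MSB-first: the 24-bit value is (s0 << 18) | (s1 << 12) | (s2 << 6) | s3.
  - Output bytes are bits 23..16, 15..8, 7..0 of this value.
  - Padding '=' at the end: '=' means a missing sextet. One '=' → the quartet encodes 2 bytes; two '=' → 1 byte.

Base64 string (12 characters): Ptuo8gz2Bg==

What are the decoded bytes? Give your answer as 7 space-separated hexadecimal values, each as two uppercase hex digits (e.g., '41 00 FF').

Answer: 3E DB A8 F2 0C F6 06

Derivation:
After char 0 ('P'=15): chars_in_quartet=1 acc=0xF bytes_emitted=0
After char 1 ('t'=45): chars_in_quartet=2 acc=0x3ED bytes_emitted=0
After char 2 ('u'=46): chars_in_quartet=3 acc=0xFB6E bytes_emitted=0
After char 3 ('o'=40): chars_in_quartet=4 acc=0x3EDBA8 -> emit 3E DB A8, reset; bytes_emitted=3
After char 4 ('8'=60): chars_in_quartet=1 acc=0x3C bytes_emitted=3
After char 5 ('g'=32): chars_in_quartet=2 acc=0xF20 bytes_emitted=3
After char 6 ('z'=51): chars_in_quartet=3 acc=0x3C833 bytes_emitted=3
After char 7 ('2'=54): chars_in_quartet=4 acc=0xF20CF6 -> emit F2 0C F6, reset; bytes_emitted=6
After char 8 ('B'=1): chars_in_quartet=1 acc=0x1 bytes_emitted=6
After char 9 ('g'=32): chars_in_quartet=2 acc=0x60 bytes_emitted=6
Padding '==': partial quartet acc=0x60 -> emit 06; bytes_emitted=7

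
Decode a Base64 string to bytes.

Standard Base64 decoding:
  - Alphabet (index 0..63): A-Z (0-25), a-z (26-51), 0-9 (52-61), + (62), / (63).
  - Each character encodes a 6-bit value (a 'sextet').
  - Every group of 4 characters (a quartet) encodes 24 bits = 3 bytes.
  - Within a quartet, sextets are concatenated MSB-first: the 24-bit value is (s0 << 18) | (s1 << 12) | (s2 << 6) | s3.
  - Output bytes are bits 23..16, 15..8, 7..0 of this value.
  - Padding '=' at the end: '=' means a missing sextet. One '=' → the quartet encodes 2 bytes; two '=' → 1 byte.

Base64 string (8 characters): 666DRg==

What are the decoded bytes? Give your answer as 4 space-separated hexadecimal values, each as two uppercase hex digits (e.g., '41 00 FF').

Answer: EB AE 83 46

Derivation:
After char 0 ('6'=58): chars_in_quartet=1 acc=0x3A bytes_emitted=0
After char 1 ('6'=58): chars_in_quartet=2 acc=0xEBA bytes_emitted=0
After char 2 ('6'=58): chars_in_quartet=3 acc=0x3AEBA bytes_emitted=0
After char 3 ('D'=3): chars_in_quartet=4 acc=0xEBAE83 -> emit EB AE 83, reset; bytes_emitted=3
After char 4 ('R'=17): chars_in_quartet=1 acc=0x11 bytes_emitted=3
After char 5 ('g'=32): chars_in_quartet=2 acc=0x460 bytes_emitted=3
Padding '==': partial quartet acc=0x460 -> emit 46; bytes_emitted=4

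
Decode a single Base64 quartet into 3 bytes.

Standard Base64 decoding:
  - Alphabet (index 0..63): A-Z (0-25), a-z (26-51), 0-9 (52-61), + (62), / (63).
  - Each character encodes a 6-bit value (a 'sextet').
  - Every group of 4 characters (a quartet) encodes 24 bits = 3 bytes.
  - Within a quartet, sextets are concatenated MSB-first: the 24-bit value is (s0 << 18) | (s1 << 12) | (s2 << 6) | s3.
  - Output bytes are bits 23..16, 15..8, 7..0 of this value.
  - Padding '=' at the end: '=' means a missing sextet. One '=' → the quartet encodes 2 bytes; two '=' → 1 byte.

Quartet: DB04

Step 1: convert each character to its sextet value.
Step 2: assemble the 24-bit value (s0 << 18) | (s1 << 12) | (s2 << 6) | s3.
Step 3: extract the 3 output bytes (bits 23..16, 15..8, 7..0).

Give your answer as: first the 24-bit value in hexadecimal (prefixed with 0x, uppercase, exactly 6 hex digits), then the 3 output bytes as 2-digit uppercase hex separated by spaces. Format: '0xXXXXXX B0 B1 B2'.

Answer: 0x0C1D38 0C 1D 38

Derivation:
Sextets: D=3, B=1, 0=52, 4=56
24-bit: (3<<18) | (1<<12) | (52<<6) | 56
      = 0x0C0000 | 0x001000 | 0x000D00 | 0x000038
      = 0x0C1D38
Bytes: (v>>16)&0xFF=0C, (v>>8)&0xFF=1D, v&0xFF=38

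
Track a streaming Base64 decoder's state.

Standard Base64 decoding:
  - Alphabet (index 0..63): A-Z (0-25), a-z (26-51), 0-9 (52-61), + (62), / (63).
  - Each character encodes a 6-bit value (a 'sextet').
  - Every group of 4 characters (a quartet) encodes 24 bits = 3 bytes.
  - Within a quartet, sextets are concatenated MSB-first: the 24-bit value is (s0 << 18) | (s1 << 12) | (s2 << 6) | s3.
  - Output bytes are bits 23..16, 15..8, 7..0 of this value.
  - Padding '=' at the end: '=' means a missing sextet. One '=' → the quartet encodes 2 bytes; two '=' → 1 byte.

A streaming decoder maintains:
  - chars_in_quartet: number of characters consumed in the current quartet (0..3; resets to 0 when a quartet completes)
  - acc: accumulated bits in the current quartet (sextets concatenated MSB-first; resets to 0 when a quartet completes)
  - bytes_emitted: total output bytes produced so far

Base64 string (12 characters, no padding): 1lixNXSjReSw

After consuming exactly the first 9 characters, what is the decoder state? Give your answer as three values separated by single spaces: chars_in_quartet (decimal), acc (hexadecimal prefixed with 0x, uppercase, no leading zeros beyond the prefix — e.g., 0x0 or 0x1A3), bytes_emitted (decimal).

Answer: 1 0x11 6

Derivation:
After char 0 ('1'=53): chars_in_quartet=1 acc=0x35 bytes_emitted=0
After char 1 ('l'=37): chars_in_quartet=2 acc=0xD65 bytes_emitted=0
After char 2 ('i'=34): chars_in_quartet=3 acc=0x35962 bytes_emitted=0
After char 3 ('x'=49): chars_in_quartet=4 acc=0xD658B1 -> emit D6 58 B1, reset; bytes_emitted=3
After char 4 ('N'=13): chars_in_quartet=1 acc=0xD bytes_emitted=3
After char 5 ('X'=23): chars_in_quartet=2 acc=0x357 bytes_emitted=3
After char 6 ('S'=18): chars_in_quartet=3 acc=0xD5D2 bytes_emitted=3
After char 7 ('j'=35): chars_in_quartet=4 acc=0x3574A3 -> emit 35 74 A3, reset; bytes_emitted=6
After char 8 ('R'=17): chars_in_quartet=1 acc=0x11 bytes_emitted=6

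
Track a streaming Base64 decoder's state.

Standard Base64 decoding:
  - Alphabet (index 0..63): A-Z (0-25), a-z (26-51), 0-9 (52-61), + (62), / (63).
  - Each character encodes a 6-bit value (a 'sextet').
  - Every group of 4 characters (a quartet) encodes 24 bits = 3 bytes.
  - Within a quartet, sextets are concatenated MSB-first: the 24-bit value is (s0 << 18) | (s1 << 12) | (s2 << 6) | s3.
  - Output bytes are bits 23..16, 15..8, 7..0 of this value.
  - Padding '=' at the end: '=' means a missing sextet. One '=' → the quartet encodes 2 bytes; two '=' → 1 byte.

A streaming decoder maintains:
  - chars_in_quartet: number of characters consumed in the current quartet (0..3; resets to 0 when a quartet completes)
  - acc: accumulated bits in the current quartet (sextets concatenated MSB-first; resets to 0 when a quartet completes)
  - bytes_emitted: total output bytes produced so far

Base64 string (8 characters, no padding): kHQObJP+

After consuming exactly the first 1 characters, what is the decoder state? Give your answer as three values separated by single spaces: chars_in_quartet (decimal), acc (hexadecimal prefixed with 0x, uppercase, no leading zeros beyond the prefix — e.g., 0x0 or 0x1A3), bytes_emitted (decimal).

After char 0 ('k'=36): chars_in_quartet=1 acc=0x24 bytes_emitted=0

Answer: 1 0x24 0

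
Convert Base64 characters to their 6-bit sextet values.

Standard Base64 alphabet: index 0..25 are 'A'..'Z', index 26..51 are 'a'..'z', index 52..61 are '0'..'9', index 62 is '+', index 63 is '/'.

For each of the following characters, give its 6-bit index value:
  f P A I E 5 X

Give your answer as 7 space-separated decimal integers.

'f': a..z range, 26 + ord('f') − ord('a') = 31
'P': A..Z range, ord('P') − ord('A') = 15
'A': A..Z range, ord('A') − ord('A') = 0
'I': A..Z range, ord('I') − ord('A') = 8
'E': A..Z range, ord('E') − ord('A') = 4
'5': 0..9 range, 52 + ord('5') − ord('0') = 57
'X': A..Z range, ord('X') − ord('A') = 23

Answer: 31 15 0 8 4 57 23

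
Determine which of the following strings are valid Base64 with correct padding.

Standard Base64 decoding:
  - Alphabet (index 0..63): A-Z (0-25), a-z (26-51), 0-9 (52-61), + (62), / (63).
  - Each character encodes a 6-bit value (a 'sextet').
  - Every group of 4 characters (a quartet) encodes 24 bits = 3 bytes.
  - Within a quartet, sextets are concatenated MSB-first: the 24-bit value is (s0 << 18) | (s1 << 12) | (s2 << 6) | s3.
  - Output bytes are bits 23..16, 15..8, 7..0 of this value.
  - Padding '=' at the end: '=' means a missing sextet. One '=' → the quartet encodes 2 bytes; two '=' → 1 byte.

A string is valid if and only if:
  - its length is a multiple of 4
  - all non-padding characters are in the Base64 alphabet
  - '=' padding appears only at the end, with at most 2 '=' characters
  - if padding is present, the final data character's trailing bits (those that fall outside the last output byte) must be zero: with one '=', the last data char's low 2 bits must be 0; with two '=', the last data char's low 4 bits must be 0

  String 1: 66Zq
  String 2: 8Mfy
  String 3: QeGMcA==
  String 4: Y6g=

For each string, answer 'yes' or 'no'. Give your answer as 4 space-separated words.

Answer: yes yes yes yes

Derivation:
String 1: '66Zq' → valid
String 2: '8Mfy' → valid
String 3: 'QeGMcA==' → valid
String 4: 'Y6g=' → valid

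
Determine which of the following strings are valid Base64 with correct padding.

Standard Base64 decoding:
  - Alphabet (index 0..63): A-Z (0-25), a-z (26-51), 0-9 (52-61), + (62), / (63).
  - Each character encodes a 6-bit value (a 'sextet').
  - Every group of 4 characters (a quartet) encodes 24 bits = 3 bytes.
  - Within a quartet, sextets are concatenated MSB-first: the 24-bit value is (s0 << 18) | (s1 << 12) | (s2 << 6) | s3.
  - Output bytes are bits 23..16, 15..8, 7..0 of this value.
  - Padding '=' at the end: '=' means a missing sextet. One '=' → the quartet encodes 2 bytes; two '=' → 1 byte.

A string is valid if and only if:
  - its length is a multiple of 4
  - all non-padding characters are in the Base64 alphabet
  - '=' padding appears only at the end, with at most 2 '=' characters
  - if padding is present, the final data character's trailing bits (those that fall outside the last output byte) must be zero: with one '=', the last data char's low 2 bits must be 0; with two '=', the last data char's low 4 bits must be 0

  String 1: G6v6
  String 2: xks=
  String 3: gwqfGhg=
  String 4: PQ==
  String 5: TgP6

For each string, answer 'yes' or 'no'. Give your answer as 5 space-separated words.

String 1: 'G6v6' → valid
String 2: 'xks=' → valid
String 3: 'gwqfGhg=' → valid
String 4: 'PQ==' → valid
String 5: 'TgP6' → valid

Answer: yes yes yes yes yes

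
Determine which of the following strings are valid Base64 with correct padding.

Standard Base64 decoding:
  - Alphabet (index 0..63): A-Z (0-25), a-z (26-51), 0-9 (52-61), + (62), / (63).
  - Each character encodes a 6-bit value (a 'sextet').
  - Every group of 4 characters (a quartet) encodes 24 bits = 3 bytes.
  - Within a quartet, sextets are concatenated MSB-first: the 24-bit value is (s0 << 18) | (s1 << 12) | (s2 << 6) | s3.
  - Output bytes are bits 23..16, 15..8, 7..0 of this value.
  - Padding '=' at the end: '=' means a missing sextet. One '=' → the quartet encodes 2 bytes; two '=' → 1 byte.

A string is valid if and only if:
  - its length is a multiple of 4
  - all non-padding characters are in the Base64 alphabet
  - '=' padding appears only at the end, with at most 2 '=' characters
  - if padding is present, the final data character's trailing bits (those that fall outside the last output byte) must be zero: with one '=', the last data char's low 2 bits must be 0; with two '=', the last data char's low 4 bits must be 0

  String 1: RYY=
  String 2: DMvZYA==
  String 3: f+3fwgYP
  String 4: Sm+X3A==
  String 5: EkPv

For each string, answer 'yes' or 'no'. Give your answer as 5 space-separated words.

String 1: 'RYY=' → valid
String 2: 'DMvZYA==' → valid
String 3: 'f+3fwgYP' → valid
String 4: 'Sm+X3A==' → valid
String 5: 'EkPv' → valid

Answer: yes yes yes yes yes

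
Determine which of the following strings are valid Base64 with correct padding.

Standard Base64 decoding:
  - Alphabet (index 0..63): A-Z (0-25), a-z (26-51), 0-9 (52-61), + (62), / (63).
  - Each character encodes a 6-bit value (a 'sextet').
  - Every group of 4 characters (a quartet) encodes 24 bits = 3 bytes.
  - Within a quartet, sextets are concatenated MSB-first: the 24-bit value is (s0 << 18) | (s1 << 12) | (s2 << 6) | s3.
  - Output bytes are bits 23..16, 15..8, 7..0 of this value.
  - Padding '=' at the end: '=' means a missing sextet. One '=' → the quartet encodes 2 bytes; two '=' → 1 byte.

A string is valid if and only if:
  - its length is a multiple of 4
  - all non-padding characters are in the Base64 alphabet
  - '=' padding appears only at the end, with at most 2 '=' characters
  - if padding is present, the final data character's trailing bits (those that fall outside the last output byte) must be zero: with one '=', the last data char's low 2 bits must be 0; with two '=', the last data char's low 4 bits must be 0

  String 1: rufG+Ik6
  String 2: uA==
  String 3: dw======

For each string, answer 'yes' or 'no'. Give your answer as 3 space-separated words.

String 1: 'rufG+Ik6' → valid
String 2: 'uA==' → valid
String 3: 'dw======' → invalid (6 pad chars (max 2))

Answer: yes yes no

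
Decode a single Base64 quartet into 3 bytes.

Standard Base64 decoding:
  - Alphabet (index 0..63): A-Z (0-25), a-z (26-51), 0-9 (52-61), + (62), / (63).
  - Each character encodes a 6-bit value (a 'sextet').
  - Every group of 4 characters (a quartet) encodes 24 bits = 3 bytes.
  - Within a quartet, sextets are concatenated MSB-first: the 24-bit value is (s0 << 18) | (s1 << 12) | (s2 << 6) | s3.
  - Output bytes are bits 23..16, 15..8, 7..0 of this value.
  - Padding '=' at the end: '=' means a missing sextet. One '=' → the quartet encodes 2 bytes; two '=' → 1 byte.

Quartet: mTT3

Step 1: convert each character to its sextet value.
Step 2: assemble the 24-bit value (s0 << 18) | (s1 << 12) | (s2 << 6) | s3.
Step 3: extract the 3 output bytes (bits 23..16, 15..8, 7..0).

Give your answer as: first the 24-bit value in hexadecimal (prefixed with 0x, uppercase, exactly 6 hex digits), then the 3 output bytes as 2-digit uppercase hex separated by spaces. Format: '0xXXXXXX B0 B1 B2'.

Answer: 0x9934F7 99 34 F7

Derivation:
Sextets: m=38, T=19, T=19, 3=55
24-bit: (38<<18) | (19<<12) | (19<<6) | 55
      = 0x980000 | 0x013000 | 0x0004C0 | 0x000037
      = 0x9934F7
Bytes: (v>>16)&0xFF=99, (v>>8)&0xFF=34, v&0xFF=F7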